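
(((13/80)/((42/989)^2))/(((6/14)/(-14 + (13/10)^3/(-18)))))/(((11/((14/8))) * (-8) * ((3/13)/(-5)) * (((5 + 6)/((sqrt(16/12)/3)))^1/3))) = -42019386628453 * sqrt(3)/541956096000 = -134.29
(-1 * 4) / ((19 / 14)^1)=-56 / 19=-2.95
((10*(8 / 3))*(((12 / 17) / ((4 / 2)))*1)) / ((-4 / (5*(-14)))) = 2800 / 17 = 164.71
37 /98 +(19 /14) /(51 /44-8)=755 /4214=0.18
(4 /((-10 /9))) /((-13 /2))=36 /65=0.55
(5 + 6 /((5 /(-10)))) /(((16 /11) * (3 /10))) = -385 /24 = -16.04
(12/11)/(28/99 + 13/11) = 108/145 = 0.74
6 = 6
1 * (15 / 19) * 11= 165 / 19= 8.68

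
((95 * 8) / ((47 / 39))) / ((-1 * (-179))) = 29640 / 8413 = 3.52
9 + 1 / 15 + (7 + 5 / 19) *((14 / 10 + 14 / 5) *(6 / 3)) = 19972 / 285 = 70.08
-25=-25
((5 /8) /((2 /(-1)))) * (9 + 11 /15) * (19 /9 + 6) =-24.67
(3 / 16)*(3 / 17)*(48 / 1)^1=27 / 17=1.59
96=96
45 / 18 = 5 / 2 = 2.50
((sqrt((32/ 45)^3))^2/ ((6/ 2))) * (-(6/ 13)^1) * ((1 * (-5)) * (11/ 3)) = 720896/ 710775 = 1.01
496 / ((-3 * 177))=-496 / 531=-0.93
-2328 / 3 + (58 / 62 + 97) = -678.06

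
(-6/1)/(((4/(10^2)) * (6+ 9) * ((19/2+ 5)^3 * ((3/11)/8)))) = -7040/73167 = -0.10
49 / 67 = 0.73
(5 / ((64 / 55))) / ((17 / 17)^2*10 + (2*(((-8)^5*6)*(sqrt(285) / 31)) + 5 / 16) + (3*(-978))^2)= 4469555200*sqrt(285) / 6073160478164537907 + 12133205371925 / 24292641912658151628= 0.00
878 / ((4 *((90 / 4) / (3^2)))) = 439 / 5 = 87.80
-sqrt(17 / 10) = -sqrt(170) / 10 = -1.30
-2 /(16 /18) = -9 /4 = -2.25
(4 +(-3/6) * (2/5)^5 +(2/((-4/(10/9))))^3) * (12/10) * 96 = 557453504/1265625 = 440.46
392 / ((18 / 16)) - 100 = 2236 / 9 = 248.44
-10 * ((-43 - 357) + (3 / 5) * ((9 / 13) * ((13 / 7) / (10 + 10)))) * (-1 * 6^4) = -5183500.11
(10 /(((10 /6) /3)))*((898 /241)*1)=16164 /241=67.07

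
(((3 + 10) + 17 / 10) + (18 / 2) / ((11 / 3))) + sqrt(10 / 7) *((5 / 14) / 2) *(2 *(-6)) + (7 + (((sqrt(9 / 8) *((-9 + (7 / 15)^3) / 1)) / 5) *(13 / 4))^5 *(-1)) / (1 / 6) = -15 *sqrt(70) / 49 + 6507 / 110 + 69203508281294349776008 *sqrt(2) / 1877117156982421875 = 52194.28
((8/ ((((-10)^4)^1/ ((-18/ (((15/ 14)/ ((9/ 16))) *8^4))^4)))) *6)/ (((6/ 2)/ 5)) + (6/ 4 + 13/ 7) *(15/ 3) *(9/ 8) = 744149469678805731928887/ 39406496739491840000000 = 18.88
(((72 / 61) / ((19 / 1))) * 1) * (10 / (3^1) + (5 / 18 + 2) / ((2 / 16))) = 1552 / 1159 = 1.34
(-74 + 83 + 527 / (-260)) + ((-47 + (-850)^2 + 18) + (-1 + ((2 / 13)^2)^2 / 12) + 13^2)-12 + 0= 722633.97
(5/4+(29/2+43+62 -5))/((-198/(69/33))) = -10649/8712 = -1.22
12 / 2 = 6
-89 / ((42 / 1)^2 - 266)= -89 / 1498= -0.06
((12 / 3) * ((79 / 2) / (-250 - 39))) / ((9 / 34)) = -316 / 153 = -2.07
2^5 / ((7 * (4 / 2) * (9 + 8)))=16 / 119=0.13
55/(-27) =-55/27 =-2.04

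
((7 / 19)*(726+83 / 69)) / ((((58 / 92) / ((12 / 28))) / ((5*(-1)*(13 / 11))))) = -6523010 / 6061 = -1076.23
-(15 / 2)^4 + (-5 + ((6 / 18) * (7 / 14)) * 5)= -152075 / 48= -3168.23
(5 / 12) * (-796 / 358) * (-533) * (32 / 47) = 8485360 / 25239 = 336.20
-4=-4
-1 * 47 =-47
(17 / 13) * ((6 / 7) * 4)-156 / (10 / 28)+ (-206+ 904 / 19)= -5106926 / 8645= -590.74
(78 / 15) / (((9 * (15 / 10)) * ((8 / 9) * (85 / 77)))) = 1001 / 2550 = 0.39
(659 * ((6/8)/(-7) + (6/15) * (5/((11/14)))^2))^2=1290727988450209/11478544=112447013.18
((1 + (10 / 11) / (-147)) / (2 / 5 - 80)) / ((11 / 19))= -152665 / 7079226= -0.02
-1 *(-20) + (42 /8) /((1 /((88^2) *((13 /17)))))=528868 /17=31109.88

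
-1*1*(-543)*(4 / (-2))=-1086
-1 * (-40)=40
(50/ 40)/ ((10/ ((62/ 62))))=1/ 8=0.12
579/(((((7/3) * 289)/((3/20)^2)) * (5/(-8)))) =-15633/505750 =-0.03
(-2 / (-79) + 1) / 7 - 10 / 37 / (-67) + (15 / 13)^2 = 343319176 / 231679903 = 1.48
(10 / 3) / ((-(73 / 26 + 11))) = -260 / 1077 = -0.24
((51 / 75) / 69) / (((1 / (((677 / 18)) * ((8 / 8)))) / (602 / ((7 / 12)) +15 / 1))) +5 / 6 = 2012633 / 5175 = 388.91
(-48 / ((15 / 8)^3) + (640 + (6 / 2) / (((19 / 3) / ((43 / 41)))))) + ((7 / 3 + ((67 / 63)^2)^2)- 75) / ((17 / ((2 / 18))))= 148501956103411084 / 234693520338375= 632.75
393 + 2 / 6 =1180 / 3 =393.33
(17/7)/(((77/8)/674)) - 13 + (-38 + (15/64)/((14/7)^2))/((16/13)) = 278696081/2207744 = 126.24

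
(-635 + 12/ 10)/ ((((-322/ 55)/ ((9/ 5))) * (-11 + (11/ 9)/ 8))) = -1026756/ 57155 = -17.96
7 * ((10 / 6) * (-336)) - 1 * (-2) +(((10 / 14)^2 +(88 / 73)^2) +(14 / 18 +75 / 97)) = -892340795747 / 227958633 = -3914.49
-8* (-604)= 4832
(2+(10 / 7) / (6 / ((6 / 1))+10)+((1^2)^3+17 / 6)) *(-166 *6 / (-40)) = 45733 / 308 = 148.48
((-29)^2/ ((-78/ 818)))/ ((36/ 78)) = -343969/ 18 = -19109.39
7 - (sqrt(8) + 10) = -3 - 2 * sqrt(2) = -5.83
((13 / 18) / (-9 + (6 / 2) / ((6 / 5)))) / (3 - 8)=1 / 45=0.02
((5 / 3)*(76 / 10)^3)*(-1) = -54872 / 75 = -731.63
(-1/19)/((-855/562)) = 562/16245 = 0.03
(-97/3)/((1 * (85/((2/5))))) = -194/1275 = -0.15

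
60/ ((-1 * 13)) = -60/ 13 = -4.62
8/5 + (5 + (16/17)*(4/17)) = 9857/1445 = 6.82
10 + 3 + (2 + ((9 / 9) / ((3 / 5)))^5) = 6770 / 243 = 27.86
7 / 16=0.44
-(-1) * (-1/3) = -1/3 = -0.33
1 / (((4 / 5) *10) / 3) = 3 / 8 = 0.38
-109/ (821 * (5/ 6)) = -654/ 4105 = -0.16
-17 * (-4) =68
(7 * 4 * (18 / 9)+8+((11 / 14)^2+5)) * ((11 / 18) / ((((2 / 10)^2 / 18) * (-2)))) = -3752375 / 392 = -9572.39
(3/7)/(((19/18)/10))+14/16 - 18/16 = 2027/532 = 3.81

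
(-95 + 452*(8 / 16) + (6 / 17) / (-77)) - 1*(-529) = 863934 / 1309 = 660.00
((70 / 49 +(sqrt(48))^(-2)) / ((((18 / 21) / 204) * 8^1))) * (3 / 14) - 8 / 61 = 9.11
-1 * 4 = -4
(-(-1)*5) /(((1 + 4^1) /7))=7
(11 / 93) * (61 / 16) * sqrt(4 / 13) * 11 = 7381 * sqrt(13) / 9672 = 2.75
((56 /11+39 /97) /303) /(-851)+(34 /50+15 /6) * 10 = 43745505704 /1375645755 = 31.80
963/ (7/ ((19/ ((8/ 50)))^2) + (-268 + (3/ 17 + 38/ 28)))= -51711896250/ 14308885219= -3.61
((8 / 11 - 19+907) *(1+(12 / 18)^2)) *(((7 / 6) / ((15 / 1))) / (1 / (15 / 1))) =1497.67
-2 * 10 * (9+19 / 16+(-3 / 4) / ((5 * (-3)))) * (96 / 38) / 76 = -2457 / 361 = -6.81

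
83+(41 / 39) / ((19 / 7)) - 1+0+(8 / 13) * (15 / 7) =434183 / 5187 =83.71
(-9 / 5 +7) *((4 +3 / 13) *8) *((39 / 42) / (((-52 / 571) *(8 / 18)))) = -56529 / 14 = -4037.79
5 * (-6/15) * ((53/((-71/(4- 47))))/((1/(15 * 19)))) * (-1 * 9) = 11691270/71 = 164665.77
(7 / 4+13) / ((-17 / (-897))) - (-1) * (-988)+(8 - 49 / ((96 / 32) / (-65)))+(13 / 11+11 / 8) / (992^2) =859.95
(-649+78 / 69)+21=-14418 / 23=-626.87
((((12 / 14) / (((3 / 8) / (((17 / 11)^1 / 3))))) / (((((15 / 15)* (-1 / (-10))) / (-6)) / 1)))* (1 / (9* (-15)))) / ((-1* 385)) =-1088 / 800415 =-0.00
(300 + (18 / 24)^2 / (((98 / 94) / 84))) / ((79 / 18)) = 87021 / 1106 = 78.68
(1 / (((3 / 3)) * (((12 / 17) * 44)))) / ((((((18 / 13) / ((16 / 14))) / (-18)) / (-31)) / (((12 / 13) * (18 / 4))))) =4743 / 77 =61.60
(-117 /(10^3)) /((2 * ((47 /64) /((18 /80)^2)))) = -9477 /2350000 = -0.00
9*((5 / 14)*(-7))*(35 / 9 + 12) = -715 / 2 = -357.50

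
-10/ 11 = -0.91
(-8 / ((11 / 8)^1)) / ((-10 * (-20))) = -8 / 275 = -0.03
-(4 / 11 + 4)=-48 / 11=-4.36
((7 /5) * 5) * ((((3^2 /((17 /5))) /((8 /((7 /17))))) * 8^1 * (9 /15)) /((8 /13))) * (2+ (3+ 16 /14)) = 105651 /2312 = 45.70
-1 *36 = -36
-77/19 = -4.05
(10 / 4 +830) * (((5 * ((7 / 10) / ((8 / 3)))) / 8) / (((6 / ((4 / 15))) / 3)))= 2331 / 128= 18.21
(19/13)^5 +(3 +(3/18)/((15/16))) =9.85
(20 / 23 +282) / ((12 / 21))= 22771 / 46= 495.02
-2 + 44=42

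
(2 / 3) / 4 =1 / 6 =0.17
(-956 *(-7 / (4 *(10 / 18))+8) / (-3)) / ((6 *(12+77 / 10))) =13.08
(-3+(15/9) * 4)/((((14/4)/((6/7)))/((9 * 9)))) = 3564/49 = 72.73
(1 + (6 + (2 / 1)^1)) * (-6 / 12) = -9 / 2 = -4.50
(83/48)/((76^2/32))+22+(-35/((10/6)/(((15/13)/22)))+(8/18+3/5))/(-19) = 409087903/18584280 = 22.01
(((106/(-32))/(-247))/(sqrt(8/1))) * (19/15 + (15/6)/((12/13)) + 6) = 1113 * sqrt(2)/33280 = 0.05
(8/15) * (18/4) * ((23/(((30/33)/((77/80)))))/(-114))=-19481/38000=-0.51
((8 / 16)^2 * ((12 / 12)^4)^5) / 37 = 1 / 148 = 0.01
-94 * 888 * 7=-584304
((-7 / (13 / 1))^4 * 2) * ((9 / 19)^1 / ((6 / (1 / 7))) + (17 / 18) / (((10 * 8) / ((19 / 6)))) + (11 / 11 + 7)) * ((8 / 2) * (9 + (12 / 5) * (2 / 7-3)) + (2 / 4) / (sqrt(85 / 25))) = 3172365497 * sqrt(85) / 79705753920 + 13142657059 / 976786200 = 13.82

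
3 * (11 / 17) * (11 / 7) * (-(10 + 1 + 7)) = -6534 / 119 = -54.91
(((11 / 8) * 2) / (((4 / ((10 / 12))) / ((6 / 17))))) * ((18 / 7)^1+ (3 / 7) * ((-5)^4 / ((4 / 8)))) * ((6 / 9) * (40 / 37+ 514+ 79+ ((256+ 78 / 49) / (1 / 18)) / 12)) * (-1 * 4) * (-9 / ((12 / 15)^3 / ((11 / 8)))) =94974967209375 / 13807808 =6878352.25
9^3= 729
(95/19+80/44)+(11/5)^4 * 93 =15024618/6875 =2185.40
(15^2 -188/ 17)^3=48109395853/ 4913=9792264.57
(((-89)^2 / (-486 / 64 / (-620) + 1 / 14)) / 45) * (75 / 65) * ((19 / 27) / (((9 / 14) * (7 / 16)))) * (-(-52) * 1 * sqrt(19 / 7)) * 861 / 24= 13711253534720 * sqrt(133) / 8471709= 18665170.11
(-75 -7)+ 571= 489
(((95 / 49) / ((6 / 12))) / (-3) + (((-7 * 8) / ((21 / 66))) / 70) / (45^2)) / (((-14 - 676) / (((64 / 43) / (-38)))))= -10269856 / 139840273125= -0.00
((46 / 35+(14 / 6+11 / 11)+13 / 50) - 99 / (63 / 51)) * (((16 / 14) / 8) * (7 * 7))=-78997 / 150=-526.65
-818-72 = -890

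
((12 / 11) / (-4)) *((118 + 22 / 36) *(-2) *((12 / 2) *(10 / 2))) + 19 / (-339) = 7237441 / 3729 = 1940.85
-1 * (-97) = 97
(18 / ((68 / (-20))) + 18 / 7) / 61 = -324 / 7259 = -0.04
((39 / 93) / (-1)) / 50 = -13 / 1550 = -0.01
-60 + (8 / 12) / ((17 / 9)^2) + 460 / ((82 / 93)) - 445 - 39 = -261932 / 11849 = -22.11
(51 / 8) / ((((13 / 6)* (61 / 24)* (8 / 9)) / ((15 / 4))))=4.88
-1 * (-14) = 14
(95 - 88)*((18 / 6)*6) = 126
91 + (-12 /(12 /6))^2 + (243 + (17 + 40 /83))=32161 /83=387.48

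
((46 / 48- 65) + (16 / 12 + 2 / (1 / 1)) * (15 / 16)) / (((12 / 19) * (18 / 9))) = -13889 / 288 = -48.23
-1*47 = -47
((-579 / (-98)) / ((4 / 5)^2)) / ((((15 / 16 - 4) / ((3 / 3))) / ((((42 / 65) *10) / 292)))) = -43425 / 651014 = -0.07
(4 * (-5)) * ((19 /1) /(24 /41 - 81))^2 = -12136820 /10870209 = -1.12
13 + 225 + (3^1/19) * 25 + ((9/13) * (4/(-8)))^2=3109111/12844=242.07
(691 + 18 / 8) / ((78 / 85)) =235705 / 312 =755.46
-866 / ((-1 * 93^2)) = 866 / 8649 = 0.10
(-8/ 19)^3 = -512/ 6859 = -0.07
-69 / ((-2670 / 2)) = 23 / 445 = 0.05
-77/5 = -15.40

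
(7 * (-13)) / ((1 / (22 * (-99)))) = 198198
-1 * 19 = -19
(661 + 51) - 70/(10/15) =607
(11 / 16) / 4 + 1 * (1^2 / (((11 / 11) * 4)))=27 / 64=0.42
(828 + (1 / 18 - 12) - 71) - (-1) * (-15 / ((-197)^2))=520467229 / 698562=745.06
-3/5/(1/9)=-27/5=-5.40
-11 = -11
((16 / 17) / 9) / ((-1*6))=-8 / 459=-0.02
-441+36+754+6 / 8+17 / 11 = 351.30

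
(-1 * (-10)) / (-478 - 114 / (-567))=-945 / 45152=-0.02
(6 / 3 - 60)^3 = -195112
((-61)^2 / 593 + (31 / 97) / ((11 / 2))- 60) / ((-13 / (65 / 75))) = 11318929 / 3163655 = 3.58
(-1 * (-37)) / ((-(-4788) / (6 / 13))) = 37 / 10374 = 0.00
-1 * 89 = -89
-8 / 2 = -4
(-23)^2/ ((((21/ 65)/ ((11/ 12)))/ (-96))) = -3025880/ 21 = -144089.52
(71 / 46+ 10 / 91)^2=47900241 / 17522596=2.73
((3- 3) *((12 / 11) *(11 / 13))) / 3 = 0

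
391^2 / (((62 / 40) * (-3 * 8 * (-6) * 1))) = 684.95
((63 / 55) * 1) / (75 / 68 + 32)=4284 / 123805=0.03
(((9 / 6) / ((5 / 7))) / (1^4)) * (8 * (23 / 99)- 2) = -49 / 165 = -0.30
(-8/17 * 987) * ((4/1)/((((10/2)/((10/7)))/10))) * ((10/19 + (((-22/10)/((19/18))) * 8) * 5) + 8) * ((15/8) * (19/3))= 80200800/17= 4717694.12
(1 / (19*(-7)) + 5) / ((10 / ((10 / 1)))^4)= 664 / 133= 4.99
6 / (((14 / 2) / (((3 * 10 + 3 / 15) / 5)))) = 906 / 175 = 5.18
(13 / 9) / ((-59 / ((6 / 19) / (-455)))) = 2 / 117705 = 0.00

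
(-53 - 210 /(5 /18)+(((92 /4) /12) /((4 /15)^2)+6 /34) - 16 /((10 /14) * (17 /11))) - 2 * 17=-4517183 /5440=-830.36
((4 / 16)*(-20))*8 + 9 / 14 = -551 / 14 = -39.36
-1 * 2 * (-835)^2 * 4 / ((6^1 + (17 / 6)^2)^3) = -10409513472 / 5151505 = -2020.67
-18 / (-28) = 9 / 14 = 0.64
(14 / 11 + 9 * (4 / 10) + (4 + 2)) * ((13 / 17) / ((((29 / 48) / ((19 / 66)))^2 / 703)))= 126266178688 / 95146535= 1327.07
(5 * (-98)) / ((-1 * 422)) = 245 / 211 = 1.16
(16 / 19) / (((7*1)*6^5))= 1 / 64638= 0.00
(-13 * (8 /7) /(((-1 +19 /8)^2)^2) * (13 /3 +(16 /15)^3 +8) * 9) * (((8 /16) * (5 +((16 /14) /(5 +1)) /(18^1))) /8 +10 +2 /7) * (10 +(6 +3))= -741283289982976 /7263766125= -102052.20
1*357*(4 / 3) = 476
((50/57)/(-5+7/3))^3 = -15625/438976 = -0.04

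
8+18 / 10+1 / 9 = 446 / 45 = 9.91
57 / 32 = 1.78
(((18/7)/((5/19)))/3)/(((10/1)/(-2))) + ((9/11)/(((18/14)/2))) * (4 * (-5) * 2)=-99254/1925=-51.56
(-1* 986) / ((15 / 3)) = -986 / 5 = -197.20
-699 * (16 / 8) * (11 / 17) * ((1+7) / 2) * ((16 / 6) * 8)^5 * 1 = -22016002359296 / 1377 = -15988382250.76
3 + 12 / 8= 9 / 2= 4.50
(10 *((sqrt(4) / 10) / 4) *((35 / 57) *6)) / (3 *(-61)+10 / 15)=-105 / 10393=-0.01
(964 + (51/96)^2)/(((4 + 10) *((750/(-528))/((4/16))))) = -434467/35840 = -12.12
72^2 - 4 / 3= 15548 / 3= 5182.67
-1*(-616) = 616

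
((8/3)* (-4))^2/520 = 128/585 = 0.22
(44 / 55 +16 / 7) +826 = 29018 / 35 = 829.09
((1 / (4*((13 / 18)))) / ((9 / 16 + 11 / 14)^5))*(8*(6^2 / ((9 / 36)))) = 91359792857088 / 1020535434763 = 89.52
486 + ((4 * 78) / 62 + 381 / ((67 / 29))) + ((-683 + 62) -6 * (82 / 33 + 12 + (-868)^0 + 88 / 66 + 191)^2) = -65115088056 / 251317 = -259095.44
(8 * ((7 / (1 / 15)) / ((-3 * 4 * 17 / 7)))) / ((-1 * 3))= 490 / 51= 9.61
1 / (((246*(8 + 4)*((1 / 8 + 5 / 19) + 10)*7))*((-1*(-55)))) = 19 / 224320635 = 0.00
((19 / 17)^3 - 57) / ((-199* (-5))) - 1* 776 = -3793698742 / 4888435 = -776.06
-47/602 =-0.08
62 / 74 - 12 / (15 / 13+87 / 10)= -6003 / 15799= -0.38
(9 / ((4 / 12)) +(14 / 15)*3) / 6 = 149 / 30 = 4.97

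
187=187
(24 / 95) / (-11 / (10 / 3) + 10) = 48 / 1273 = 0.04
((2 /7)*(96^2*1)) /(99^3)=2048 /754677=0.00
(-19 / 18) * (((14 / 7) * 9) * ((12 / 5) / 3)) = -76 / 5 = -15.20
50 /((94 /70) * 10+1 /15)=5250 /1417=3.71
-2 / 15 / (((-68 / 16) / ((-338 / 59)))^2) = -3655808 / 15090135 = -0.24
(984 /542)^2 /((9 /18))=484128 /73441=6.59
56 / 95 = 0.59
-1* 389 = -389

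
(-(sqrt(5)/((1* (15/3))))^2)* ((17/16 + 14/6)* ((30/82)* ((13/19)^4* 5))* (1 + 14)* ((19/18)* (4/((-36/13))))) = 1513018975/242973216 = 6.23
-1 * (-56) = 56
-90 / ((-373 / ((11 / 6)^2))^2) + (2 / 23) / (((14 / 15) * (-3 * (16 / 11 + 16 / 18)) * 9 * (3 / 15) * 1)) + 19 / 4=110737385261 / 23385358836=4.74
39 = 39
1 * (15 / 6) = 5 / 2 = 2.50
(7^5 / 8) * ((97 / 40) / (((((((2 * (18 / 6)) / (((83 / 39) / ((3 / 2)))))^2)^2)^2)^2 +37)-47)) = 8270112404158206044526662392915540999 / 16984933128987978626884847863074187426813120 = 0.00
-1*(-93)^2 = -8649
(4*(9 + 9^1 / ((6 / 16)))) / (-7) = -132 / 7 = -18.86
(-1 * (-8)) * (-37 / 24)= -37 / 3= -12.33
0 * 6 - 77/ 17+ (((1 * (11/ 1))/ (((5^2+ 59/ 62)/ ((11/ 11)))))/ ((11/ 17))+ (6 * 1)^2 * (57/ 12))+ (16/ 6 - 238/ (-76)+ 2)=545455049/ 3118242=174.92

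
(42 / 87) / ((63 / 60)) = 40 / 87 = 0.46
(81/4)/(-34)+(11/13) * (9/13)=-225/22984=-0.01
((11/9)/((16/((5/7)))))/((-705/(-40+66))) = -143/71064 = -0.00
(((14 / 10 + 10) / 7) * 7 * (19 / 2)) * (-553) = -59889.90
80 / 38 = 2.11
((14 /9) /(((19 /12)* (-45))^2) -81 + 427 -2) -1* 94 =182756474 /731025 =250.00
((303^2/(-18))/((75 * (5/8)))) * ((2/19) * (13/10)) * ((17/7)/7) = -9017684/1745625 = -5.17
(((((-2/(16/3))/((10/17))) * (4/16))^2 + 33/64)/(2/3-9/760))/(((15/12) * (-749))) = -3157857/3578422400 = -0.00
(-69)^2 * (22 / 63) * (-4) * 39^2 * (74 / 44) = -17011733.14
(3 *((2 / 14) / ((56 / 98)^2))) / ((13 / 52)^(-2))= 0.08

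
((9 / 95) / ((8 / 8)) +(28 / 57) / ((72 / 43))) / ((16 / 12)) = 1991 / 6840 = 0.29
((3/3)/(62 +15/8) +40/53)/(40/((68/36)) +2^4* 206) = 44336/190908067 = 0.00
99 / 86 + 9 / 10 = 441 / 215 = 2.05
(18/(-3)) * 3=-18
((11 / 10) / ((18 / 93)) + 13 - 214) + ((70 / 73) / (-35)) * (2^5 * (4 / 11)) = -9425717 / 48180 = -195.64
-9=-9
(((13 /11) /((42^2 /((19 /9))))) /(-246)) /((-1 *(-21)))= -247 /902169576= -0.00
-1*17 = -17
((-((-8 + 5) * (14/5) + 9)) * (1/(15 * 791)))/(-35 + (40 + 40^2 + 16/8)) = -1/31778425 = -0.00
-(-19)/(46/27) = 513/46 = 11.15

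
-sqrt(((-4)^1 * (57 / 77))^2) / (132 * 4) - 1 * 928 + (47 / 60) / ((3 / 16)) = -140846791 / 152460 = -923.83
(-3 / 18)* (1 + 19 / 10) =-29 / 60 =-0.48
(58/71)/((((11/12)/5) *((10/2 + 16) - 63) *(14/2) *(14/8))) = -2320/267883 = -0.01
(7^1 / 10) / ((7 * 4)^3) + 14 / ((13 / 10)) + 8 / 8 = 4798093 / 407680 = 11.77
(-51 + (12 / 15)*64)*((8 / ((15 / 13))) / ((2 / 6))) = 104 / 25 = 4.16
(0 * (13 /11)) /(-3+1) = 0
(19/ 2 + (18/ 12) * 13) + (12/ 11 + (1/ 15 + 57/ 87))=147439/ 4785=30.81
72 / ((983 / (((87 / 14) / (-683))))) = -3132 / 4699723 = -0.00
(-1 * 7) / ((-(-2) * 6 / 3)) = -1.75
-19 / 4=-4.75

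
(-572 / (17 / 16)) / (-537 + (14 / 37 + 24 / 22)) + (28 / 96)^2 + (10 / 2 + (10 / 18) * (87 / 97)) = 6.59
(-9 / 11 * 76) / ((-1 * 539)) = 0.12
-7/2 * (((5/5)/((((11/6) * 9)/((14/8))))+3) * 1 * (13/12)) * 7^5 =-313534585/1584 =-197938.50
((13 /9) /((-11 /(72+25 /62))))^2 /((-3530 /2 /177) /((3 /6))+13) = -200926827491 /15434209692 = -13.02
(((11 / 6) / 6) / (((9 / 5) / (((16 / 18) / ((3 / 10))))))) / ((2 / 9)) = 550 / 243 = 2.26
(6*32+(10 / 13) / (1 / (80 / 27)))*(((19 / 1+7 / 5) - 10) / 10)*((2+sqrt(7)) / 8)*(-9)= -17048*sqrt(7) / 75 - 34096 / 75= -1056.01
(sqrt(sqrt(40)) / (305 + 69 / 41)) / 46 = 41 * 2^(3 / 4) * 5^(1 / 4) / 578404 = 0.00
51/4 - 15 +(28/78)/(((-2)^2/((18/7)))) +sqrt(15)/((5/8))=-105/52 +8 * sqrt(15)/5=4.18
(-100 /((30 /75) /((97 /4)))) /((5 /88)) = -106700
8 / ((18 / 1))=4 / 9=0.44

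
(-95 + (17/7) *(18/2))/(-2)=256/7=36.57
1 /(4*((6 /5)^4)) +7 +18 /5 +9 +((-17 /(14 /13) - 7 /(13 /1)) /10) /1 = 42664871 /2358720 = 18.09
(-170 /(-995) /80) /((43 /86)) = 17 /3980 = 0.00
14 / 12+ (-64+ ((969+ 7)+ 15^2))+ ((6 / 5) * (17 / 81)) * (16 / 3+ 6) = 1141.02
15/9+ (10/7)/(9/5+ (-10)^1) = 1285/861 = 1.49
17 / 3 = 5.67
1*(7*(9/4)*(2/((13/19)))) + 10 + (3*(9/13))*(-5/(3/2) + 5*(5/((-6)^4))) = 30673/624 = 49.16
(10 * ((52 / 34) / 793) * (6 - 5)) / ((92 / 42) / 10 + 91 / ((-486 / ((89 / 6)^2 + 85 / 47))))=-575618400 / 1233175307711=-0.00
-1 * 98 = -98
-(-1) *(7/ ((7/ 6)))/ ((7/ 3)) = 18/ 7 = 2.57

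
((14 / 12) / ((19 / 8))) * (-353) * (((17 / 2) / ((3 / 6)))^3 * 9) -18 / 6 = -145680333 / 19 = -7667385.95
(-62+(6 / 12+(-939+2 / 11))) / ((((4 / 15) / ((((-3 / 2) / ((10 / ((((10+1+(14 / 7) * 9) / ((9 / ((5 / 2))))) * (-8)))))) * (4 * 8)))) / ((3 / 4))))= -9573045 / 11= -870276.82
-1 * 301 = -301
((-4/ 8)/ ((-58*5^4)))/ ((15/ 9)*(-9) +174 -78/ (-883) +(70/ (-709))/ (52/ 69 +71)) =3099558697/ 35749704189787500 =0.00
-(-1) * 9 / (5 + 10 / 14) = 63 / 40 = 1.58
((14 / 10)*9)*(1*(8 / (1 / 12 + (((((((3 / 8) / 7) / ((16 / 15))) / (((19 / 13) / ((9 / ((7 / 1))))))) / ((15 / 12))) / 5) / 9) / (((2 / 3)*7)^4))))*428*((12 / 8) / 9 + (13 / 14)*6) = 4249864802082816 / 1430640271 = 2970603.36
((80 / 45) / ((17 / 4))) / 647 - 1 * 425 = -42071111 / 98991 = -425.00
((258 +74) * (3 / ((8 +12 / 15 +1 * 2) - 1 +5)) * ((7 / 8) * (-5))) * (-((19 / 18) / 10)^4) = 75716501 / 2071526400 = 0.04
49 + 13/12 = 601/12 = 50.08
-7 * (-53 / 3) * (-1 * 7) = -2597 / 3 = -865.67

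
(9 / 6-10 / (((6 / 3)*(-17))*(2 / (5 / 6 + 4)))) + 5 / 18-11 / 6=401 / 612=0.66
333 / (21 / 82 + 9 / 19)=172938 / 379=456.30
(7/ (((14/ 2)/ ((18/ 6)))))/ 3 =1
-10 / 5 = -2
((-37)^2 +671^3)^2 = 91272313107086400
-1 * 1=-1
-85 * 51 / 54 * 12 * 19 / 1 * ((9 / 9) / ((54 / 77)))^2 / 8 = -162780695 / 34992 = -4651.94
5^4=625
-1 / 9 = -0.11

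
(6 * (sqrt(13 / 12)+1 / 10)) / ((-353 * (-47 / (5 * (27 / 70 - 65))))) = -4523 * sqrt(39) / 232274 - 13569 / 1161370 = -0.13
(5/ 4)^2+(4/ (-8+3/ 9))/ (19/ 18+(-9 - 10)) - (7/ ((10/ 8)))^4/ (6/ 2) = -72705756409/ 222870000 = -326.22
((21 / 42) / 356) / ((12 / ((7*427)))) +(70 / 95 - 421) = -68167049 / 162336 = -419.91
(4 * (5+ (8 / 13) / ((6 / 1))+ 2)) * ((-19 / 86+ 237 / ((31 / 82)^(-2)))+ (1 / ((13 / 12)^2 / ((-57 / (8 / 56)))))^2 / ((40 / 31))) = 1024900090012820033 / 402572578785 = 2545876.55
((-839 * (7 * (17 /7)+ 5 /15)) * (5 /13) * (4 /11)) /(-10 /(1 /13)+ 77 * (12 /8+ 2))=-134240 /9207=-14.58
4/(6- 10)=-1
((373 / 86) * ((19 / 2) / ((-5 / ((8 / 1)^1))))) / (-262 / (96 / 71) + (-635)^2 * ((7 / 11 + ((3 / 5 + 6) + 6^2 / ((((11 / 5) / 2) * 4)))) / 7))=-52387104 / 705599449145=-0.00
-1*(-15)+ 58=73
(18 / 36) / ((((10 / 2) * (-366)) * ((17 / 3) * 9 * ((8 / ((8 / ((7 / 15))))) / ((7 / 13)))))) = -1 / 161772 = -0.00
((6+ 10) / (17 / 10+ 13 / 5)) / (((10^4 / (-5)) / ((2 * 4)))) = -16 / 1075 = -0.01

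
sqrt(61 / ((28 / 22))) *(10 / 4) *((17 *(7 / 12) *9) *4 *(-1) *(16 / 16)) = -255 *sqrt(9394) / 4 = -6178.82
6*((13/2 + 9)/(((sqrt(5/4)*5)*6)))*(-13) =-403*sqrt(5)/25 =-36.05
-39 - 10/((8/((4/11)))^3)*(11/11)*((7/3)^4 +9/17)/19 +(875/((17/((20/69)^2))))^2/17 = -213481905148341751/5632546414493394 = -37.90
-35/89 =-0.39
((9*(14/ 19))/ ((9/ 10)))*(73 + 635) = 99120/ 19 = 5216.84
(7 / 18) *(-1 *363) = -847 / 6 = -141.17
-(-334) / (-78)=-167 / 39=-4.28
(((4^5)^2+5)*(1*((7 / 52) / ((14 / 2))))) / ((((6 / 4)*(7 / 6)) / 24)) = 25165944 / 91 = 276548.84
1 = 1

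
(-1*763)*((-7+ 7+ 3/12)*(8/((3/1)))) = -1526/3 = -508.67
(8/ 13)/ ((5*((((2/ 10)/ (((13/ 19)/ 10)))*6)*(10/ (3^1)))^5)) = 28561/ 158470336000000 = 0.00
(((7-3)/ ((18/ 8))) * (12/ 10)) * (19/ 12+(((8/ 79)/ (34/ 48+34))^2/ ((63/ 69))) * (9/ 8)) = 4607747692328/ 1364126793435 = 3.38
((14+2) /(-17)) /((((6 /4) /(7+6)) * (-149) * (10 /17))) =208 /2235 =0.09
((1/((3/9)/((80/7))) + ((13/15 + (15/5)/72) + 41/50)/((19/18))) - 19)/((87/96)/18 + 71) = 32411088/136075625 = 0.24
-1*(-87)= 87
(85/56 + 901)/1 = 50541/56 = 902.52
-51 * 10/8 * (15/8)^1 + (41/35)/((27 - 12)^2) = -30120563/252000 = -119.53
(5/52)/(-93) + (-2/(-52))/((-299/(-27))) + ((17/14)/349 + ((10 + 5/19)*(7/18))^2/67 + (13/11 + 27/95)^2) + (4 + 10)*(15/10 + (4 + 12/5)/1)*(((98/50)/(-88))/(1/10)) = -17244808979145746533/775371057256095300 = -22.24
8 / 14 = 4 / 7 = 0.57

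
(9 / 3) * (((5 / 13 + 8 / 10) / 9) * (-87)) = -34.35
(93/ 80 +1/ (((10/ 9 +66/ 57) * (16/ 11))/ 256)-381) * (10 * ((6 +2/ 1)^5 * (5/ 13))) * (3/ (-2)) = 57143073.50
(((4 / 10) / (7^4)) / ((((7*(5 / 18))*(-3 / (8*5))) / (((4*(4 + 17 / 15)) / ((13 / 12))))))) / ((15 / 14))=-11264 / 557375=-0.02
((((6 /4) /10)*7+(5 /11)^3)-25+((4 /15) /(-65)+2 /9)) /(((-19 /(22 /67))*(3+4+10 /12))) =368106953 /7058562225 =0.05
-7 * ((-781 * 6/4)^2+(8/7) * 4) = -38427671/4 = -9606917.75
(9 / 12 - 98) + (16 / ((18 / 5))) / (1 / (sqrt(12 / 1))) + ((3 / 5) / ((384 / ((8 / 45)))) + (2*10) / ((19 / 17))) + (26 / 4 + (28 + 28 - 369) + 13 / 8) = -26281331 / 68400 + 80*sqrt(3) / 9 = -368.83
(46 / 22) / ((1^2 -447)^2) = 23 / 2188076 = 0.00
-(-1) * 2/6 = 0.33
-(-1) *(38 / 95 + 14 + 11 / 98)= 7111 / 490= 14.51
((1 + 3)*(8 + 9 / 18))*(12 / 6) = 68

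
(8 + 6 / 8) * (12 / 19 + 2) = 875 / 38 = 23.03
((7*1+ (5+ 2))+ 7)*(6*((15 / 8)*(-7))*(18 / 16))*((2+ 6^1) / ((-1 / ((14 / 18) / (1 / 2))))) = 46305 / 2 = 23152.50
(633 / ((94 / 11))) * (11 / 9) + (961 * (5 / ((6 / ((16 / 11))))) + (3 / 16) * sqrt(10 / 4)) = 3 * sqrt(10) / 32 + 1298067 / 1034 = 1255.68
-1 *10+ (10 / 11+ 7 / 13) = -1223 / 143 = -8.55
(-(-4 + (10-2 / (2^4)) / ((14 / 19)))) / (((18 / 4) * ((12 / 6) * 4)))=-117 / 448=-0.26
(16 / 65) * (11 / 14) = 88 / 455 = 0.19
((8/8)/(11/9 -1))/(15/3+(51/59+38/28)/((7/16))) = 26019/58270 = 0.45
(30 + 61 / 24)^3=476379541 / 13824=34460.33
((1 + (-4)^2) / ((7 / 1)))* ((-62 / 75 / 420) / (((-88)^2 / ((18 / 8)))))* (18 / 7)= -4743 / 1328096000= -0.00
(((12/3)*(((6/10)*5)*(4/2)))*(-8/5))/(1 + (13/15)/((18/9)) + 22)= -1152/703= -1.64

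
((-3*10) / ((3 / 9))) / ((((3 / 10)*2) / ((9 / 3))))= -450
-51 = -51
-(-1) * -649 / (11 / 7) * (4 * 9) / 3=-4956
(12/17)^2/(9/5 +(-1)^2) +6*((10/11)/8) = 38265/44506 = 0.86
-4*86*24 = -8256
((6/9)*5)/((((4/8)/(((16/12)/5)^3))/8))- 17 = -32377/2025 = -15.99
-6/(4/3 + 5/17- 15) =153/341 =0.45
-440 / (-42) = 220 / 21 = 10.48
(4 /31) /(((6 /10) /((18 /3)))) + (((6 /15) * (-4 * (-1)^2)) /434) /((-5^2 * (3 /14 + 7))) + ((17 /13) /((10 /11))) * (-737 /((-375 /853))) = 368276082637 /152636250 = 2412.77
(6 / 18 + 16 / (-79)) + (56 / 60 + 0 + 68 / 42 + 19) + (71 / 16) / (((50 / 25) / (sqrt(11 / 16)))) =71 * sqrt(11) / 128 + 59954 / 2765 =23.52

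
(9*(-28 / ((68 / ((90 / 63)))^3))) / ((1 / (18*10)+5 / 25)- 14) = 101250 / 597749971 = 0.00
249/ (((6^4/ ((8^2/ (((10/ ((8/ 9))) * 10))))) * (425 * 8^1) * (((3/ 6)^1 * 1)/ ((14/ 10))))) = 1162/ 12909375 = 0.00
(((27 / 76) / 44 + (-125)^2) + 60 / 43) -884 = 2119839673 / 143792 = 14742.40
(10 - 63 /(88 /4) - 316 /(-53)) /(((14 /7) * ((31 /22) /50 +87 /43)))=16418475 /5142749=3.19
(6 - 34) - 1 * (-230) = 202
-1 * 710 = -710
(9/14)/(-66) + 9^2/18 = 1383/308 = 4.49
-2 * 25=-50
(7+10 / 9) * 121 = 981.44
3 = 3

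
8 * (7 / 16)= 7 / 2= 3.50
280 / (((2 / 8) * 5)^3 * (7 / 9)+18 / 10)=806400 / 9559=84.36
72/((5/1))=72/5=14.40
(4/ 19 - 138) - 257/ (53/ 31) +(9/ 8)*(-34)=-1314579/ 4028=-326.36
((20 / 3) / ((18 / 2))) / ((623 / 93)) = 620 / 5607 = 0.11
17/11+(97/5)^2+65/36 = 3759139/9900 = 379.71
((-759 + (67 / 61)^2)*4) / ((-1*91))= 11279000 / 338611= 33.31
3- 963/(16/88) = -10587/2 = -5293.50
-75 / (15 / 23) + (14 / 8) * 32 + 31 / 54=-3155 / 54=-58.43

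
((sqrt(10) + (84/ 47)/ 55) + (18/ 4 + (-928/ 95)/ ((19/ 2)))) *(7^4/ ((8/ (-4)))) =-15703041809/ 3732740-2401 *sqrt(10)/ 2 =-8003.15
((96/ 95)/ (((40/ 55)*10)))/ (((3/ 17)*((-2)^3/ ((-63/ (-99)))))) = -119/ 1900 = -0.06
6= 6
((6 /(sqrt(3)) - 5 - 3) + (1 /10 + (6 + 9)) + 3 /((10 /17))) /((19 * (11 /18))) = 36 * sqrt(3) /209 + 1098 /1045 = 1.35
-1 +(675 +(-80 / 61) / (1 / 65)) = 35914 / 61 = 588.75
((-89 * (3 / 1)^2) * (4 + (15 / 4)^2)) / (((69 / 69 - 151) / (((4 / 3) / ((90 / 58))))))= 745909 / 9000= 82.88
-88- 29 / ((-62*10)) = -54531 / 620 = -87.95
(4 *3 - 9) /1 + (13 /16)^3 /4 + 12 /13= 4.06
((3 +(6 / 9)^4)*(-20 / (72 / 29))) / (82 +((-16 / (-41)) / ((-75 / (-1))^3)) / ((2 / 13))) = -24058671875 / 76590568116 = -0.31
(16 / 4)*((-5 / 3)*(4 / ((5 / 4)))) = -64 / 3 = -21.33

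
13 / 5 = 2.60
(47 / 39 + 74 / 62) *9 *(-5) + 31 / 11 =-466007 / 4433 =-105.12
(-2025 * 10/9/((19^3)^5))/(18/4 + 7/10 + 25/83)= -311250/11552837669734721505539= -0.00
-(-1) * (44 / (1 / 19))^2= 698896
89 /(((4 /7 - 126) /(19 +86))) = -74.50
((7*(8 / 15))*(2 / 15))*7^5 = 1882384 / 225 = 8366.15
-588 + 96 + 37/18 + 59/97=-489.34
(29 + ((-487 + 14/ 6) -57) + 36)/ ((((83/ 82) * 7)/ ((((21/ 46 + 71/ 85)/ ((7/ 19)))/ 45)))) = -1125332494/ 214676595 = -5.24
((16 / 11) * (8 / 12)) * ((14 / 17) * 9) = 1344 / 187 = 7.19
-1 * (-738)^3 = 401947272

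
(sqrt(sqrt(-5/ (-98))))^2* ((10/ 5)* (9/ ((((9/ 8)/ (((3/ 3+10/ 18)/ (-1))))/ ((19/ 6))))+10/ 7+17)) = -3965* sqrt(10)/ 1323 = -9.48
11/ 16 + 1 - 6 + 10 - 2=59/ 16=3.69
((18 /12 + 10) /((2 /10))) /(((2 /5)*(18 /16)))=1150 /9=127.78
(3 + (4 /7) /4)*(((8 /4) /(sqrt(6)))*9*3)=69.29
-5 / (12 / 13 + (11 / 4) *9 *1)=-52 / 267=-0.19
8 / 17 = 0.47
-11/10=-1.10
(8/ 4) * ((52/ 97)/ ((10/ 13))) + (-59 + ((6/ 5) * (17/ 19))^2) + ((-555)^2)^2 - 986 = 94879399582.55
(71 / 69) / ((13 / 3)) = 0.24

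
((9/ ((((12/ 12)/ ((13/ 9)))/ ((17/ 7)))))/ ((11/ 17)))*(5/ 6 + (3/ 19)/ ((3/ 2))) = 401999/ 8778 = 45.80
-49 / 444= -0.11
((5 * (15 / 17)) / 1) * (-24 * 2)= -3600 / 17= -211.76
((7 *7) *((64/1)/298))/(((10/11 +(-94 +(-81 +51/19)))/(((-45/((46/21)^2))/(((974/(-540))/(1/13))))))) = -27436407075/1117296266489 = -0.02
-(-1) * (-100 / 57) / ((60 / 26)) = -130 / 171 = -0.76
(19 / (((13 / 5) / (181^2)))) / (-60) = -622459 / 156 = -3990.12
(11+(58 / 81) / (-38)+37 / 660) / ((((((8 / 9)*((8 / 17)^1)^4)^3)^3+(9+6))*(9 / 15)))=1178306764019841087260003853114517523647998224181452661903 / 960818355099123124353219737381329611991970647436125260508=1.23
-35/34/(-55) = 7/374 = 0.02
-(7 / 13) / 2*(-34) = 119 / 13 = 9.15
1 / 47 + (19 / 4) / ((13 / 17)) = 15233 / 2444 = 6.23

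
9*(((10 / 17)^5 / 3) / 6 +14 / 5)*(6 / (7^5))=1074911892 / 119317682995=0.01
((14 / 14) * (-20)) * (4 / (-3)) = 26.67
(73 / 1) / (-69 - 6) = -0.97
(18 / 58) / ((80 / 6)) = 27 / 1160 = 0.02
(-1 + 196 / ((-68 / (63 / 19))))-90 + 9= -29573 / 323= -91.56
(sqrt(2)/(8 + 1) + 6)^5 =(sqrt(2) + 54)^5/59049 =8848.98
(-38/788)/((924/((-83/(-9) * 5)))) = -7885/3276504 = -0.00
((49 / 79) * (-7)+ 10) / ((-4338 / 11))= -1639 / 114234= -0.01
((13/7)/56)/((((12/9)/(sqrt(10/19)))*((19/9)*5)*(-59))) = -351*sqrt(190)/166984160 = -0.00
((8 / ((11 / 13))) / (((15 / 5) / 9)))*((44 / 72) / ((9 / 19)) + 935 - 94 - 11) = 7002788 / 297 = 23578.41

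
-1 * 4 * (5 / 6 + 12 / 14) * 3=-142 / 7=-20.29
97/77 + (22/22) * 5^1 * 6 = 2407/77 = 31.26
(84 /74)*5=210 /37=5.68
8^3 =512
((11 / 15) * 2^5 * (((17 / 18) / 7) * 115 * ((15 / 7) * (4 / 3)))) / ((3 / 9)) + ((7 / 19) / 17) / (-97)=43121478833 / 13816971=3120.91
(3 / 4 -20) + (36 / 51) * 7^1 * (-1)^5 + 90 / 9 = -965 / 68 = -14.19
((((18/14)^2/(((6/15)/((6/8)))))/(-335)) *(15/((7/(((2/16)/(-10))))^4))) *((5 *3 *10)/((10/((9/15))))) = -6561/516586405888000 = -0.00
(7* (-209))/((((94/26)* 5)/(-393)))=7474467/235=31806.24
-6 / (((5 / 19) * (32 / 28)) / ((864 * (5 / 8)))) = -10773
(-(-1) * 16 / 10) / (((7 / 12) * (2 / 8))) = 384 / 35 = 10.97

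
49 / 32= 1.53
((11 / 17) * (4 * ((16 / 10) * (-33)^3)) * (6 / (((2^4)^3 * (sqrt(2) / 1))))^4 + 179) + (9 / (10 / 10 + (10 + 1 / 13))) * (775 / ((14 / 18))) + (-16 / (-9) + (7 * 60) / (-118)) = 685611014886853954681 / 694770402475376640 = 986.82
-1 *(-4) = 4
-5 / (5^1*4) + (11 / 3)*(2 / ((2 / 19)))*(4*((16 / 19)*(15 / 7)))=502.61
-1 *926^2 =-857476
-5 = -5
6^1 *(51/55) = 306/55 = 5.56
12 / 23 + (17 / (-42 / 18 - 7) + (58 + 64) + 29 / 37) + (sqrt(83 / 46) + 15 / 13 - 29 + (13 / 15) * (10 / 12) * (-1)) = sqrt(3818) / 46 + 259037501 / 2787876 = 94.26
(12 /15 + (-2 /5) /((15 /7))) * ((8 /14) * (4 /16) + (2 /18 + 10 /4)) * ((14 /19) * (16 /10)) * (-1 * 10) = -255392 /12825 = -19.91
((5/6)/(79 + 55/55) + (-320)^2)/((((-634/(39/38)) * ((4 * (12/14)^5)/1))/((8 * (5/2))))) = -10739270724455/5994860544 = -1791.41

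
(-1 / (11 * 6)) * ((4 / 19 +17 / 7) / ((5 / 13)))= -1521 / 14630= -0.10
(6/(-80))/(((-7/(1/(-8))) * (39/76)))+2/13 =1101/7280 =0.15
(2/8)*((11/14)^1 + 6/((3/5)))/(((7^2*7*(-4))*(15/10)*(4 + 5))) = -151/1037232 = -0.00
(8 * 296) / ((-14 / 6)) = -7104 / 7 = -1014.86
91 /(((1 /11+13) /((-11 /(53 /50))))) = -275275 /3816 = -72.14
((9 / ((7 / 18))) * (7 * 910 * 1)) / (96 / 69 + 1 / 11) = 2486484 / 25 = 99459.36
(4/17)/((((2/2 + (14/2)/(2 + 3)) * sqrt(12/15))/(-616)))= -1540 * sqrt(5)/51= -67.52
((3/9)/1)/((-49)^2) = 1/7203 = 0.00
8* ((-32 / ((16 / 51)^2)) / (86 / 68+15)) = -159.92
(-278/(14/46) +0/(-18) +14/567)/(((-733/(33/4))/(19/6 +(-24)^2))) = 4949181875/831222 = 5954.10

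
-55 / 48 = -1.15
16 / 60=4 / 15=0.27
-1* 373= -373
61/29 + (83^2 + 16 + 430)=212776/29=7337.10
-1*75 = -75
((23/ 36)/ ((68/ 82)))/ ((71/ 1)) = 943/ 86904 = 0.01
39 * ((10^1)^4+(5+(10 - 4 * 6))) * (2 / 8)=389649 / 4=97412.25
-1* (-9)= 9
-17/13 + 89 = 1140/13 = 87.69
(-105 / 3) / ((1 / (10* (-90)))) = 31500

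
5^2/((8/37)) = 925/8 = 115.62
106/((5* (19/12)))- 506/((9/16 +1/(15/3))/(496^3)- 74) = 1388124772028648/68626261600605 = 20.23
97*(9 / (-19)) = -873 / 19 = -45.95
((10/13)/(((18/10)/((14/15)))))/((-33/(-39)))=140/297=0.47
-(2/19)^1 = -2/19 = -0.11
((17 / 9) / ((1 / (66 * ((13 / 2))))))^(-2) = 9 / 5909761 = 0.00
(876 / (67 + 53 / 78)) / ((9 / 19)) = 144248 / 5279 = 27.32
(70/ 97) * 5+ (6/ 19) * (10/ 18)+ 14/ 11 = 307526/ 60819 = 5.06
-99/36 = -11/4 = -2.75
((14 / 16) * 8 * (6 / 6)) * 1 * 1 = 7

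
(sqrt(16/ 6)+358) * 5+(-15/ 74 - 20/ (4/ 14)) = 10 * sqrt(6)/ 3+127265/ 74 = 1727.96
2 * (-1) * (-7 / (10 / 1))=7 / 5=1.40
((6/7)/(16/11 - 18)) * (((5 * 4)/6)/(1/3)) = -330/637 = -0.52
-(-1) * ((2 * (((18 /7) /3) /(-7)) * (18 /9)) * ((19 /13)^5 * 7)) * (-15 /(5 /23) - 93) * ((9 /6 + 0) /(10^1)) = 7220304684 /12995255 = 555.61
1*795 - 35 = 760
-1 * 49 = -49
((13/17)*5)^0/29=1/29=0.03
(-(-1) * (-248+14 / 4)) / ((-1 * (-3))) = -163 / 2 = -81.50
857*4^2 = 13712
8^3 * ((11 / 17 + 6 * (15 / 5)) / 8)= 1193.41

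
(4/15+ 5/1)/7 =0.75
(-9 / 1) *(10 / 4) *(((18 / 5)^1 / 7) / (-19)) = 81 / 133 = 0.61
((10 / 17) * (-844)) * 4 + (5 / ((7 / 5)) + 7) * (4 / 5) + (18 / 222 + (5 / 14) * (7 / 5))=-87040447 / 44030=-1976.84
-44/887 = -0.05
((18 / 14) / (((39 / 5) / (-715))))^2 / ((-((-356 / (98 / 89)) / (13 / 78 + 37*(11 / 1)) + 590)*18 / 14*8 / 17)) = -21985473125 / 564256624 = -38.96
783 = 783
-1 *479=-479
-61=-61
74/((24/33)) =407/4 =101.75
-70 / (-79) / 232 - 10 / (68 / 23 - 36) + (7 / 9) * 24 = 4955285 / 261174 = 18.97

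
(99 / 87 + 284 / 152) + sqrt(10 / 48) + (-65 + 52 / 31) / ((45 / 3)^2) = sqrt(30) / 12 + 20944949 / 7686450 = 3.18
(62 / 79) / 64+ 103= 260415 / 2528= 103.01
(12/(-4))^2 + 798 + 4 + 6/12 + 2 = 1627/2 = 813.50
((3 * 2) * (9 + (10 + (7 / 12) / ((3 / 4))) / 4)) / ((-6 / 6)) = -421 / 6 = -70.17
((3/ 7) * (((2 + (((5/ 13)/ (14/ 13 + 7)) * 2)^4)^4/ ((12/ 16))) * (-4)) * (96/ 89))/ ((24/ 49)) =-1465143389436647420560384/ 18188659061648099174367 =-80.55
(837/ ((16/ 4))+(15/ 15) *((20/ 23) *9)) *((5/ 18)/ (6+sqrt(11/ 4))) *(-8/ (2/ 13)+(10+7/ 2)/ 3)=-23775/ 46+7925 *sqrt(11)/ 184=-374.00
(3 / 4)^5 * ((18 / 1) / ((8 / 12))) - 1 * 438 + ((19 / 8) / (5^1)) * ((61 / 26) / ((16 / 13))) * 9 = -2168031 / 5120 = -423.44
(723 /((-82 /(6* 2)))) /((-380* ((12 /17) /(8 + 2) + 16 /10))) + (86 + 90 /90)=19284405 /221236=87.17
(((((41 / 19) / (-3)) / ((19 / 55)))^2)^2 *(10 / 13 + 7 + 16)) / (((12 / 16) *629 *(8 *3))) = 2663320362814375 / 67493053163320902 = 0.04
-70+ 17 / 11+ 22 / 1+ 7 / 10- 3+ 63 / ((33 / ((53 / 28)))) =-9931 / 220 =-45.14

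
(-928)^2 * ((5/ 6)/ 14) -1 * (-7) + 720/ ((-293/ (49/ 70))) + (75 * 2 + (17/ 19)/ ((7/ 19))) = 316379020/ 6153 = 51418.66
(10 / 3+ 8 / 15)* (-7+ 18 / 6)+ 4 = -172 / 15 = -11.47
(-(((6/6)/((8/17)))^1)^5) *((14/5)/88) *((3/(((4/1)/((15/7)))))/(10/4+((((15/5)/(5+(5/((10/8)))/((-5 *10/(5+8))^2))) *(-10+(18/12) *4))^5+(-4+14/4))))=637307219981931857037/17024753055296138510336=0.04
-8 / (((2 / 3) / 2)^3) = -216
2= 2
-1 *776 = -776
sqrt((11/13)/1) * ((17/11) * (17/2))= 289 * sqrt(143)/286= 12.08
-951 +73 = -878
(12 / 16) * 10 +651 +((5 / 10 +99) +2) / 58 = 2641 / 4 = 660.25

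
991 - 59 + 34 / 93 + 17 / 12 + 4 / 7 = 811019 / 868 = 934.35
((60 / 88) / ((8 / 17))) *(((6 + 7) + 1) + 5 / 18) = 21845 / 1056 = 20.69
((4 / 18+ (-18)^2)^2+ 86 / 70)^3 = 26468606989831633215207767 / 22785532875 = 1161640903244911.85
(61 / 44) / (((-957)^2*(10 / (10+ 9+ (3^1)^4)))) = 305 / 20148678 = 0.00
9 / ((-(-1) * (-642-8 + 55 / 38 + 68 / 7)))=-2394 / 169931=-0.01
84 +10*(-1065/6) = -1691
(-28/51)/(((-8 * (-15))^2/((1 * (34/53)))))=-7/286200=-0.00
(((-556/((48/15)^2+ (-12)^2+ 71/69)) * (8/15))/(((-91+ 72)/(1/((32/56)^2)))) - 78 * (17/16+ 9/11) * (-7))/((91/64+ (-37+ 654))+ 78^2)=334538058344/2182926686655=0.15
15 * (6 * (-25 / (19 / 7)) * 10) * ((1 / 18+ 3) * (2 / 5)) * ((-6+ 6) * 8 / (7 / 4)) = 0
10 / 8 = 1.25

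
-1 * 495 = -495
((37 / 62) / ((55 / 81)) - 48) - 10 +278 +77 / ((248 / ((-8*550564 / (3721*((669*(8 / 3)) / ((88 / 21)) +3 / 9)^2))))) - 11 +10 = 13788093742683927 / 62708252594900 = 219.88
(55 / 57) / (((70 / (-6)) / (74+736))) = -8910 / 133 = -66.99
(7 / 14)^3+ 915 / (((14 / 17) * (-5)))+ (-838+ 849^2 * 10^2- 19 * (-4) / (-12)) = 72079033.58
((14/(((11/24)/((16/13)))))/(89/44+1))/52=768/3211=0.24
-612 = -612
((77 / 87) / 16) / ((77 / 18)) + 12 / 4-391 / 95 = -24307 / 22040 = -1.10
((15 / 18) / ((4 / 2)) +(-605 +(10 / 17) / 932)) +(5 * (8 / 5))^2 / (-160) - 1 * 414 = -242171429 / 237660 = -1018.98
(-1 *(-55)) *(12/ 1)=660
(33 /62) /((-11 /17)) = -51 /62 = -0.82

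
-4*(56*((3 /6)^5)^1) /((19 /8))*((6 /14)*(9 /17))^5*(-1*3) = 344373768 /64772456483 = 0.01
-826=-826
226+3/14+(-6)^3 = 143/14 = 10.21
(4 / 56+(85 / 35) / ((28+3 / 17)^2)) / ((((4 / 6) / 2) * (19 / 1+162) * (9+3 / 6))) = 5397 / 41528821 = 0.00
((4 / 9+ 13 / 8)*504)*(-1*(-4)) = 4172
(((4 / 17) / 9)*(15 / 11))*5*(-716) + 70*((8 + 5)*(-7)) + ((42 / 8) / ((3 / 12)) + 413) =-3401696 / 561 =-6063.63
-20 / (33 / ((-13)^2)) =-3380 / 33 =-102.42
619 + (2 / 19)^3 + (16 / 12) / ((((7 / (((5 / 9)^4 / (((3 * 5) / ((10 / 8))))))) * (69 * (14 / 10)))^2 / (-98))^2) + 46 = 1788455506486778239963485049868869099 / 2689402059700132604955030704746512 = 665.00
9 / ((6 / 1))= 3 / 2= 1.50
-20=-20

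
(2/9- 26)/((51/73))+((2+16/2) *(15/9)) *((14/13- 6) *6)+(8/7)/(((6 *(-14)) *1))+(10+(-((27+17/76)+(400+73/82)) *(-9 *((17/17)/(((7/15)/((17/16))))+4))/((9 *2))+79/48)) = 1267461374351/1534425984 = 826.02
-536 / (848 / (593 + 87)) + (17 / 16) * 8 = -421.31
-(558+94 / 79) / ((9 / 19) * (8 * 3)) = -49.19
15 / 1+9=24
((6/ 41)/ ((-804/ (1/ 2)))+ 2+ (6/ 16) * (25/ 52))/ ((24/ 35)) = 29066625/ 9142016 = 3.18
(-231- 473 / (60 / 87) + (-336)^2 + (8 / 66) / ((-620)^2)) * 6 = 177559739198 / 264275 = 671874.90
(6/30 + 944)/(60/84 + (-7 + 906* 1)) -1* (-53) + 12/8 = 874626/15745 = 55.55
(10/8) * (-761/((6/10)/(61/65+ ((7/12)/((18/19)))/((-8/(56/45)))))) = -405160205/303264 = -1336.00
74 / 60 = 37 / 30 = 1.23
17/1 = 17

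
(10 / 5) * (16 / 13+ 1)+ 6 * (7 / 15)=472 / 65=7.26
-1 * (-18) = 18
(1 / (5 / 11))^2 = 121 / 25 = 4.84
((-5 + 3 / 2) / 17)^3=-343 / 39304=-0.01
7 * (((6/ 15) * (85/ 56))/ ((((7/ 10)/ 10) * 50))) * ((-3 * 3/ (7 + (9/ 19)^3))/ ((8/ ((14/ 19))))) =-55233/ 389936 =-0.14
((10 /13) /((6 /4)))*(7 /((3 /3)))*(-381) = -17780 /13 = -1367.69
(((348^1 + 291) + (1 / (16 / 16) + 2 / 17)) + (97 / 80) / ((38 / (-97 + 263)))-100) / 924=14093507 / 23876160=0.59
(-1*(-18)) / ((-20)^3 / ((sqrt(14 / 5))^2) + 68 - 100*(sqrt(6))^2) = -7 / 1318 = -0.01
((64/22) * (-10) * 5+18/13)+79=-9305/143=-65.07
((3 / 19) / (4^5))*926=0.14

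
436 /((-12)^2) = 109 /36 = 3.03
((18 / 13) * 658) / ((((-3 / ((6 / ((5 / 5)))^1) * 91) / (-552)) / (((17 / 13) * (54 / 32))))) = 53587332 / 2197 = 24391.14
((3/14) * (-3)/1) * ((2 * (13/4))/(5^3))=-117/3500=-0.03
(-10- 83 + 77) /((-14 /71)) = 81.14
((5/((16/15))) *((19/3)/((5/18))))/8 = 855/64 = 13.36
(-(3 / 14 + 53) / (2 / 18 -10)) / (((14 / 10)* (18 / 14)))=3725 / 1246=2.99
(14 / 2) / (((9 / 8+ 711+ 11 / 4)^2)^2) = 4096 / 152820756836503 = 0.00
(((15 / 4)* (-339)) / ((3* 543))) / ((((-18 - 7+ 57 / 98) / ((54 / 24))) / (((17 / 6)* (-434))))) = -306389895 / 3465064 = -88.42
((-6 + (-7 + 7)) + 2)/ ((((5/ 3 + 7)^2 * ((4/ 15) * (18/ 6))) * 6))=-15/ 1352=-0.01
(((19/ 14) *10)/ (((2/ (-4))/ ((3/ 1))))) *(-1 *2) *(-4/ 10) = -456/ 7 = -65.14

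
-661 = -661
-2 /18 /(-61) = 1 /549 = 0.00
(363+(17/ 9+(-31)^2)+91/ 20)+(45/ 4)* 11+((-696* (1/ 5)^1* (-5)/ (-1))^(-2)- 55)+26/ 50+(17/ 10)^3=28350888247/ 20184000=1404.62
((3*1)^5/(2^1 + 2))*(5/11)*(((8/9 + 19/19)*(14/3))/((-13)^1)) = -18.72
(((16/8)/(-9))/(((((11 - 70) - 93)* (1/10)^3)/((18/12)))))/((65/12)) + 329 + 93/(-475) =329.21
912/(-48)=-19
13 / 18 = 0.72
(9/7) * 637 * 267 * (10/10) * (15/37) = 3280095/37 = 88651.22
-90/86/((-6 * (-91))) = -15/7826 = -0.00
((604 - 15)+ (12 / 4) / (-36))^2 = 49942489 / 144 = 346822.84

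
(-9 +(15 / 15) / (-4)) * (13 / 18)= -6.68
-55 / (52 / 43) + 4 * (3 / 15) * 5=-2157 / 52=-41.48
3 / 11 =0.27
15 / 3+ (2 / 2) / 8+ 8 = 105 / 8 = 13.12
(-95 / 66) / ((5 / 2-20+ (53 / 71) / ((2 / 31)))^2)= -478895 / 11697906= -0.04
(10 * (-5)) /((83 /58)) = -2900 /83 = -34.94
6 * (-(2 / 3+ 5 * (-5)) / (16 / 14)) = 511 / 4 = 127.75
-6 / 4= -3 / 2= -1.50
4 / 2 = 2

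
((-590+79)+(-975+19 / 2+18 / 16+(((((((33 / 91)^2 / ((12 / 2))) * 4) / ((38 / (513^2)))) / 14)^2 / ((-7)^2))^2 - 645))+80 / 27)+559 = -995790160221553413398764567 / 11711140883056899826122672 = -85.03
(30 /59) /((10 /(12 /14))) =18 /413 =0.04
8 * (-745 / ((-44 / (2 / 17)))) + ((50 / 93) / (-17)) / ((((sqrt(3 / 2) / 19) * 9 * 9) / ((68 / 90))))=2980 / 187 - 380 * sqrt(6) / 203391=15.93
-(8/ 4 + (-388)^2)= -150546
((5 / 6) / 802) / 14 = 5 / 67368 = 0.00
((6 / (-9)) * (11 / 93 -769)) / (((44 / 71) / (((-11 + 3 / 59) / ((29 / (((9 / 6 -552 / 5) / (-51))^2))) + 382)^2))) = 776447927328207673177423 / 6491346008152500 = 119612777.74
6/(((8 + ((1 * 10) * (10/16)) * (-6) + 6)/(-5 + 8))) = -36/47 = -0.77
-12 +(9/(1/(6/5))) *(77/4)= 1959/10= 195.90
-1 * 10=-10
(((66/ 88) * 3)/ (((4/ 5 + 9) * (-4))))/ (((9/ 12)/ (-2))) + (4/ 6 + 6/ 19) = 6343/ 5586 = 1.14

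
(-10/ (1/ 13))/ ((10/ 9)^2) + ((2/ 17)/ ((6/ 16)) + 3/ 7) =-373271/ 3570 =-104.56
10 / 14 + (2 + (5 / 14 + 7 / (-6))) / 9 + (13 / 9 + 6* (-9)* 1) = -9773 / 189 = -51.71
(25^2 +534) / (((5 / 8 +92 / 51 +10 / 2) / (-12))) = -1872.14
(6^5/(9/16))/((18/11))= 8448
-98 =-98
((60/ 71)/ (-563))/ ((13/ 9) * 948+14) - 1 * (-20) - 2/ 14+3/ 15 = 2329066692/ 116121565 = 20.06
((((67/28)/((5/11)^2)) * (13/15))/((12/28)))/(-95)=-105391/427500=-0.25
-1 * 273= -273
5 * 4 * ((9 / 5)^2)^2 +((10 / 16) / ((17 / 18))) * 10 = 920421 / 4250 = 216.57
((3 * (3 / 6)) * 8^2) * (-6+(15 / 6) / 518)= -149064 / 259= -575.54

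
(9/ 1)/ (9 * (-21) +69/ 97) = -291/ 6088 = -0.05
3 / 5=0.60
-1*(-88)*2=176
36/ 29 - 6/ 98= 1677/ 1421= 1.18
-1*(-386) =386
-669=-669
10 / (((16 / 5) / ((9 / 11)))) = 225 / 88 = 2.56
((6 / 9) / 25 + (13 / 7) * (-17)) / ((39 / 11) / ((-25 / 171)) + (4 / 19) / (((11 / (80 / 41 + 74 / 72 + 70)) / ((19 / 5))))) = 22407033 / 13455932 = 1.67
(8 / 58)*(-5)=-0.69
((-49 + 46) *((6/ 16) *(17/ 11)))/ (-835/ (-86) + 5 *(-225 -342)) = 6579/ 10690900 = 0.00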